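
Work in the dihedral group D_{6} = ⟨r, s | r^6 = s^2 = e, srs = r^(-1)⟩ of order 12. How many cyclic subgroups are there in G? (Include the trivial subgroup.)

10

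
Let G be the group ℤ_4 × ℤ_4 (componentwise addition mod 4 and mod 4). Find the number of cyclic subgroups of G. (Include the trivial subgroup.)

10

Each element a generates a cyclic subgroup ⟨a⟩; distinct elements may generate the same one (a cyclic group of order d has φ(d) generators).
Cyclic subgroups by order — order 1: 1; order 2: 3; order 4: 6.
Total: 10.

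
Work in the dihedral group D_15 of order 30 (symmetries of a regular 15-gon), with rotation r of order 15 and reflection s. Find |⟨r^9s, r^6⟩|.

10

|⟨r^9s⟩| = 2 and |⟨r^6⟩| = 5, so |H| is a multiple of lcm(2, 5) = 10 and divides |G| = 30.
Closing under the operation: H = {e, r^3, r^6, r^9, r^12, s, r^3s, r^6s, r^9s, r^12s}, so |H| = 10.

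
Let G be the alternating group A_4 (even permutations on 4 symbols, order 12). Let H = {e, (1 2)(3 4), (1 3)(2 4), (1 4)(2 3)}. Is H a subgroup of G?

|H| = 4 divides |G| = 12, consistent with Lagrange.
H contains the identity, every element's inverse is in H, and H is closed under ∘: it is a subgroup.

Yes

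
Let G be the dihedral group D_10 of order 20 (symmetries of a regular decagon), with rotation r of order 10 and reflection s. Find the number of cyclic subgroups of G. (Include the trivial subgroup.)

A cyclic subgroup of order d is generated by each of its φ(d) elements of order d, so the cyclic subgroups of order d number (#elements of order d)/φ(d).
Cyclic subgroups by order — order 1: 1; order 2: 11; order 5: 1; order 10: 1.
Total: 14.

14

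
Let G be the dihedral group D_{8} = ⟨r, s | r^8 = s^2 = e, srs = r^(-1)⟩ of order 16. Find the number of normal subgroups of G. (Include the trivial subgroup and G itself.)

7

G has 19 subgroups. Checking conjugation-invariance by order — order 1: 1/1 normal; order 2: 1/9 normal; order 4: 1/5 normal; order 8: 3/3 normal; order 16: 1/1 normal.
Total normal subgroups: 7.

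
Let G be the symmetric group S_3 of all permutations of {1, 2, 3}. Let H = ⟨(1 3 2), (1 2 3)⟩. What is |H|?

3

|⟨(1 3 2)⟩| = 3 and |⟨(1 2 3)⟩| = 3, so |H| is a multiple of lcm(3, 3) = 3 and divides |G| = 6.
Closing under the operation: H = {e, (1 2 3), (1 3 2)}, so |H| = 3.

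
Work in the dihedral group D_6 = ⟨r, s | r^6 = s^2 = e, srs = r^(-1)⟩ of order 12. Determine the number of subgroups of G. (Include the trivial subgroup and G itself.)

16

|G| = 12, so by Lagrange every subgroup order divides 12. Divisors: 1, 2, 3, 4, 6, 12.
Subgroups by order — order 1: 1; order 2: 7; order 3: 1; order 4: 3; order 6: 3; order 12: 1.
Total: 1 + 7 + 1 + 3 + 3 + 1 = 16.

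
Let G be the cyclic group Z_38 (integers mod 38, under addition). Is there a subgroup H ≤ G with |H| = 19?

19 | 38. A subgroup of order 19 is {0, 2, 4, 6, 8, 10, 12, 14, 16, 18, 20, 22, 24, 26, 28, 30, 32, 34, 36}.

Yes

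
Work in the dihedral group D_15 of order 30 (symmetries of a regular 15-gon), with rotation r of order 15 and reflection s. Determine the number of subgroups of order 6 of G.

|G| = 30 and 6 | 30, so subgroups of order 6 are possible by Lagrange.
The subgroups of order 6 are: {e, r^5, r^10, s, r^5s, r^10s}; {e, r^5, r^10, rs, r^6s, r^11s}; {e, r^5, r^10, r^2s, r^7s, r^12s}; {e, r^5, r^10, r^3s, r^8s, r^13s}; … (5 in all).
So G has 5 subgroups of order 6.

5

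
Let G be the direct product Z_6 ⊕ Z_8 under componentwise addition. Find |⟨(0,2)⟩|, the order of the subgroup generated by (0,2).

The order of (0,2) in Z_6 × Z_8 is lcm(ord(0) in Z_6, ord(2) in Z_8).
ord(0) = 1 and ord(2) = 4, so |⟨(0,2)⟩| = lcm(1, 4) = 4.

4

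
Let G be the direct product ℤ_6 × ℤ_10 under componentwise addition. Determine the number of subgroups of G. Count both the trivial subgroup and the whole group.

20

|G| = 60, so by Lagrange every subgroup order divides 60. Divisors: 1, 2, 3, 4, 5, 6, 10, 12, 15, 20, 30, 60.
Subgroups by order — order 1: 1; order 2: 3; order 3: 1; order 4: 1; order 5: 1; order 6: 3; order 10: 3; order 12: 1; order 15: 1; order 20: 1; order 30: 3; order 60: 1.
Total: 1 + 3 + 1 + 1 + 1 + 3 + 3 + 1 + 1 + 1 + 3 + 1 = 20.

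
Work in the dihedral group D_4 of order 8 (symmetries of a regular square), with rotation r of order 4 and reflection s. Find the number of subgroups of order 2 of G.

|G| = 8 and 2 | 8, so subgroups of order 2 are possible by Lagrange.
The subgroups of order 2 are: {e, r^2}; {e, r^2s}; {e, r^3s}; {e, rs}; … (5 in all).
So G has 5 subgroups of order 2.

5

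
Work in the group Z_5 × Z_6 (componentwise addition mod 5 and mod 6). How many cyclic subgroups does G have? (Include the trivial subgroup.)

8

Group the elements of G by the cyclic subgroup they generate; each cyclic subgroup of order d accounts for φ(d) elements.
Cyclic subgroups by order — order 1: 1; order 2: 1; order 3: 1; order 5: 1; order 6: 1; order 10: 1; order 15: 1; order 30: 1.
Total: 8.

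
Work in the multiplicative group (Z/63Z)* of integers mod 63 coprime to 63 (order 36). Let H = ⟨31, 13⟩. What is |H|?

|⟨31⟩| = 6 and |⟨13⟩| = 6, so |H| is a multiple of lcm(6, 6) = 6 and divides |G| = 36.
Closing under the operation: H = {1, 4, 10, 13, 16, 19, 22, 25, 31, 34, 37, 40, 43, 46, 52, 55, 58, 61}, so |H| = 18.

18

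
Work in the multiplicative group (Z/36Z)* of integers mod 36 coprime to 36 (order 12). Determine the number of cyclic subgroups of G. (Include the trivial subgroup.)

8

Group the elements of G by the cyclic subgroup they generate; each cyclic subgroup of order d accounts for φ(d) elements.
Cyclic subgroups by order — order 1: 1; order 2: 3; order 3: 1; order 6: 3.
Total: 8.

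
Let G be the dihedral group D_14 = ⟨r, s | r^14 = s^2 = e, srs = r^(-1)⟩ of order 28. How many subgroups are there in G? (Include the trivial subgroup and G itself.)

|G| = 28, so by Lagrange every subgroup order divides 28. Divisors: 1, 2, 4, 7, 14, 28.
Subgroups by order — order 1: 1; order 2: 15; order 4: 7; order 7: 1; order 14: 3; order 28: 1.
Total: 1 + 15 + 7 + 1 + 3 + 1 = 28.

28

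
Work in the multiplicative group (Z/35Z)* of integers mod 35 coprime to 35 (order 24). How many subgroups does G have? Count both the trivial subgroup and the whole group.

16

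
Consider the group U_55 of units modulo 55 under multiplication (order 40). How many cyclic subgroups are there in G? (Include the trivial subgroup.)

Group the elements of G by the cyclic subgroup they generate; each cyclic subgroup of order d accounts for φ(d) elements.
Cyclic subgroups by order — order 1: 1; order 2: 3; order 4: 2; order 5: 1; order 10: 3; order 20: 2.
Total: 12.

12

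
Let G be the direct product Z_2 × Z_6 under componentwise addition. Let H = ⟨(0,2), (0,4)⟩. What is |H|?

|⟨(0,2)⟩| = 3 and |⟨(0,4)⟩| = 3, so |H| is a multiple of lcm(3, 3) = 3 and divides |G| = 12.
Closing under the operation: H = {(0,0), (0,2), (0,4)}, so |H| = 3.

3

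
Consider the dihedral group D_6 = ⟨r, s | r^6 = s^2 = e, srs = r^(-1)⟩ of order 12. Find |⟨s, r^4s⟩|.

6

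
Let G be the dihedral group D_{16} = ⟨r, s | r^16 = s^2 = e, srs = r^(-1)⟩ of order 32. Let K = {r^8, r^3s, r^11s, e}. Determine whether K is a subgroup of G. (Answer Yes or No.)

|K| = 4 divides |G| = 32, consistent with Lagrange.
K contains the identity, every element's inverse is in K, and K is closed under ·: it is a subgroup.

Yes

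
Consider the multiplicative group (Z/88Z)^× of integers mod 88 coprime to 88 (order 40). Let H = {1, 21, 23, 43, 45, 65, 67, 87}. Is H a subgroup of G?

|H| = 8 divides |G| = 40, consistent with Lagrange.
H contains the identity, every element's inverse is in H, and H is closed under ·: it is a subgroup.

Yes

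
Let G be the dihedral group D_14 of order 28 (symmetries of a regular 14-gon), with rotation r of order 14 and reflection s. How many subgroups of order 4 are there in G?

7

|G| = 28 and 4 | 28, so subgroups of order 4 are possible by Lagrange.
The subgroups of order 4 are: {e, r^7, r^3s, r^10s}; {e, r^7, r^4s, r^11s}; {e, r^7, r^5s, r^12s}; {e, r^7, r^6s, r^13s}; … (7 in all).
So G has 7 subgroups of order 4.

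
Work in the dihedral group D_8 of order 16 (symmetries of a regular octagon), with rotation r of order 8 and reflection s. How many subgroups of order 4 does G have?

|G| = 16 and 4 | 16, so subgroups of order 4 are possible by Lagrange.
The subgroups of order 4 are: {e, r^2, r^4, r^6}; {e, r^4, r^2s, r^6s}; {e, r^4, r^3s, r^7s}; {e, r^4, s, r^4s}; … (5 in all).
So G has 5 subgroups of order 4.

5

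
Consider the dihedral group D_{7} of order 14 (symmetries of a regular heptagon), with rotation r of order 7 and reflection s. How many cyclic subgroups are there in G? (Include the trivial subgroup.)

Each element a generates a cyclic subgroup ⟨a⟩; distinct elements may generate the same one (a cyclic group of order d has φ(d) generators).
Cyclic subgroups by order — order 1: 1; order 2: 7; order 7: 1.
Total: 9.

9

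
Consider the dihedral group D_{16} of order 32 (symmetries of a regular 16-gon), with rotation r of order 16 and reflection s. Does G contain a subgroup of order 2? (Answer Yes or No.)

Yes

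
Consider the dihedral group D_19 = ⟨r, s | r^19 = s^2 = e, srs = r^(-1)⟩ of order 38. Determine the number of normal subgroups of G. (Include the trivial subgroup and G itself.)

3

G has 22 subgroups. Checking conjugation-invariance by order — order 1: 1/1 normal; order 2: 0/19 normal; order 19: 1/1 normal; order 38: 1/1 normal.
Total normal subgroups: 3.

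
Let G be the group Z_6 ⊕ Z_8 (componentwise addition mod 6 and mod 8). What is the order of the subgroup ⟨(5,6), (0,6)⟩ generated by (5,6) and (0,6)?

|⟨(5,6)⟩| = 12 and |⟨(0,6)⟩| = 4, so |H| is a multiple of lcm(12, 4) = 12 and divides |G| = 48.
Closing under the operation: H = {(0,0), (0,2), (0,4), (0,6), (1,0), (1,2), (1,4), (1,6), (2,0), (2,2), (2,4), (2,6), (3,0), (3,2), (3,4), (3,6), (4,0), (4,2), (4,4), (4,6), (5,0), (5,2), (5,4), (5,6)}, so |H| = 24.

24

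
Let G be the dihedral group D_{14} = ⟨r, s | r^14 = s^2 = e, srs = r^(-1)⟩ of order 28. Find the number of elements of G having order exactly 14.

6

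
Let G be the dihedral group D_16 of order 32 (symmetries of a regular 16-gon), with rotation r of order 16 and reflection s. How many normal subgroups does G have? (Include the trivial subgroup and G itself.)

G has 36 subgroups. Checking conjugation-invariance by order — order 1: 1/1 normal; order 2: 1/17 normal; order 4: 1/9 normal; order 8: 1/5 normal; order 16: 3/3 normal; order 32: 1/1 normal.
Total normal subgroups: 8.

8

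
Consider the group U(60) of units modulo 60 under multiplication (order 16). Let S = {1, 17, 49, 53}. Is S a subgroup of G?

Yes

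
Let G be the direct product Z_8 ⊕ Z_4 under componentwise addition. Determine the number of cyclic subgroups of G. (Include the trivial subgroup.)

14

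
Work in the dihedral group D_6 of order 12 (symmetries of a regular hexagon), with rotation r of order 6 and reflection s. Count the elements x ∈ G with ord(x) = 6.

The elements of order 6 are: r, r^5.
That's 2.

2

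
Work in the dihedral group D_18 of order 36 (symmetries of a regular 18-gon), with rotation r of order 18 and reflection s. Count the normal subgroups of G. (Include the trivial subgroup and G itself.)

9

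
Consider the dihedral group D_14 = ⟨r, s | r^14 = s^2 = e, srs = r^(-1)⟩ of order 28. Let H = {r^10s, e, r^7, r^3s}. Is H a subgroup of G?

Yes

|H| = 4 divides |G| = 28, consistent with Lagrange.
H contains the identity, every element's inverse is in H, and H is closed under ·: it is a subgroup.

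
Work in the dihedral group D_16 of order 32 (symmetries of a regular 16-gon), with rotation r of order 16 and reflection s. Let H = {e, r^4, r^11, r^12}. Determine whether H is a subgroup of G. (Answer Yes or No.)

No

r^11 ∈ H but its inverse r^5 ∉ H, so H is not a subgroup.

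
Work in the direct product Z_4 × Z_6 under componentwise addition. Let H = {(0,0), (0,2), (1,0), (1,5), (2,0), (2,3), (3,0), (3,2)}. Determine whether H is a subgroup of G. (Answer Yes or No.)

(0,2) ∈ H but its inverse (0,4) ∉ H, so H is not a subgroup.

No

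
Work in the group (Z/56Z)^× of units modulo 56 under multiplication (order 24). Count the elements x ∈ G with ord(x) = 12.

0

No element of G has order 12 (even though 12 | 24).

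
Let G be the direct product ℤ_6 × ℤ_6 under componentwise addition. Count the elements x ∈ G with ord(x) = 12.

0

An element (a,b) has order lcm(ord(a), ord(b)); count pairs with lcm equal to 12.
Enumerating gives 0 such elements.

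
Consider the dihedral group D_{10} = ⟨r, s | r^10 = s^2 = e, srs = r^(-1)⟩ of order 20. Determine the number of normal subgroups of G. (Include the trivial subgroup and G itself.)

7

G has 22 subgroups. Checking conjugation-invariance by order — order 1: 1/1 normal; order 2: 1/11 normal; order 4: 0/5 normal; order 5: 1/1 normal; order 10: 3/3 normal; order 20: 1/1 normal.
Total normal subgroups: 7.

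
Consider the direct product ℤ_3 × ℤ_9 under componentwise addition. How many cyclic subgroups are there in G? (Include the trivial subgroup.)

A cyclic subgroup of order d is generated by each of its φ(d) elements of order d, so the cyclic subgroups of order d number (#elements of order d)/φ(d).
Cyclic subgroups by order — order 1: 1; order 3: 4; order 9: 3.
Total: 8.

8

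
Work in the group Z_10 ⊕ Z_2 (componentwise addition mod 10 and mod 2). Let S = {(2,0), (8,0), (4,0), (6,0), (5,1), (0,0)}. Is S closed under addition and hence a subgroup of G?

|S| = 6 does not divide |G| = 20, so by Lagrange S is not a subgroup.

No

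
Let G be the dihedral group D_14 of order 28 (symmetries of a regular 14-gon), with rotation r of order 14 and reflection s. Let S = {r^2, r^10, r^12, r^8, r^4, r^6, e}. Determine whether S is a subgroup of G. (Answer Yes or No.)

|S| = 7 divides |G| = 28, consistent with Lagrange.
S contains the identity, every element's inverse is in S, and S is closed under ·: it is a subgroup.
In fact S = ⟨r^4⟩.

Yes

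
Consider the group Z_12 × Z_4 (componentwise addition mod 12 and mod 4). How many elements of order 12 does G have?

24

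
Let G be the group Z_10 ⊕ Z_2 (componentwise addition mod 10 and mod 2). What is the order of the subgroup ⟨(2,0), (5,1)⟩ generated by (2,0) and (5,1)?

10

|⟨(2,0)⟩| = 5 and |⟨(5,1)⟩| = 2, so |H| is a multiple of lcm(5, 2) = 10 and divides |G| = 20.
Closing under the operation: H = {(0,0), (1,1), (2,0), (3,1), (4,0), (5,1), (6,0), (7,1), (8,0), (9,1)}, so |H| = 10.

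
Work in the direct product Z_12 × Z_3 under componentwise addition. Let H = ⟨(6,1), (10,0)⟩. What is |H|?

18

|⟨(6,1)⟩| = 6 and |⟨(10,0)⟩| = 6, so |H| is a multiple of lcm(6, 6) = 6 and divides |G| = 36.
Closing under the operation: H = {(0,0), (0,1), (0,2), (2,0), (2,1), (2,2), (4,0), (4,1), (4,2), (6,0), (6,1), (6,2), (8,0), (8,1), (8,2), (10,0), (10,1), (10,2)}, so |H| = 18.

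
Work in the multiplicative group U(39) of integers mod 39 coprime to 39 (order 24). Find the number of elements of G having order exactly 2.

3

The elements of order 2 are: 14, 25, 38.
That's 3.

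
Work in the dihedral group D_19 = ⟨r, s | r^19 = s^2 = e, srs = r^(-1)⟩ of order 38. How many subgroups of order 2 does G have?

19

|G| = 38 and 2 | 38, so subgroups of order 2 are possible by Lagrange.
The subgroups of order 2 are: {e, r^10s}; {e, r^11s}; {e, r^12s}; {e, r^13s}; … (19 in all).
So G has 19 subgroups of order 2.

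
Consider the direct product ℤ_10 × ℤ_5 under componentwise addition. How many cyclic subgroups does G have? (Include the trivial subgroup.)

Each element a generates a cyclic subgroup ⟨a⟩; distinct elements may generate the same one (a cyclic group of order d has φ(d) generators).
Cyclic subgroups by order — order 1: 1; order 2: 1; order 5: 6; order 10: 6.
Total: 14.

14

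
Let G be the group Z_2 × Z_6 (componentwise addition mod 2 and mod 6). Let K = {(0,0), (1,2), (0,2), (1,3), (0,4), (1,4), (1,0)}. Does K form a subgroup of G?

No

|K| = 7 does not divide |G| = 12, so by Lagrange K is not a subgroup.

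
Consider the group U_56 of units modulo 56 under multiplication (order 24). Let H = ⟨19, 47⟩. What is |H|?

12

|⟨19⟩| = 6 and |⟨47⟩| = 6, so |H| is a multiple of lcm(6, 6) = 6 and divides |G| = 24.
Closing under the operation: H = {1, 3, 9, 19, 25, 27, 29, 31, 37, 47, 53, 55}, so |H| = 12.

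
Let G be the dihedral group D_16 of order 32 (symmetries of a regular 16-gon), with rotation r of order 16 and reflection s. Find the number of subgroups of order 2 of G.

|G| = 32 and 2 | 32, so subgroups of order 2 are possible by Lagrange.
The subgroups of order 2 are: {e, r^10s}; {e, r^11s}; {e, r^12s}; {e, r^13s}; … (17 in all).
So G has 17 subgroups of order 2.

17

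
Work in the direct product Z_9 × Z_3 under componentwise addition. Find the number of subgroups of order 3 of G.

|G| = 27 and 3 | 27, so subgroups of order 3 are possible by Lagrange.
The subgroups of order 3 are: {(0,0), (0,1), (0,2)}; {(0,0), (3,0), (6,0)}; {(0,0), (3,1), (6,2)}; {(0,0), (3,2), (6,1)}.
So G has 4 subgroups of order 3.

4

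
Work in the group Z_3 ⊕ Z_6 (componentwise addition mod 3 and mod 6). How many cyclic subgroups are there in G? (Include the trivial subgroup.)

Group the elements of G by the cyclic subgroup they generate; each cyclic subgroup of order d accounts for φ(d) elements.
Cyclic subgroups by order — order 1: 1; order 2: 1; order 3: 4; order 6: 4.
Total: 10.

10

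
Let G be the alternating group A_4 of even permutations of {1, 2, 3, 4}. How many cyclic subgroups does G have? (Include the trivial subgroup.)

8

Group the elements of G by the cyclic subgroup they generate; each cyclic subgroup of order d accounts for φ(d) elements.
Cyclic subgroups by order — order 1: 1; order 2: 3; order 3: 4.
Total: 8.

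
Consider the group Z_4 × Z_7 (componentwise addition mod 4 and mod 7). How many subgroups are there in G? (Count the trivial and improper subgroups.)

6

|G| = 28, so by Lagrange every subgroup order divides 28. Divisors: 1, 2, 4, 7, 14, 28.
Subgroups by order — order 1: 1; order 2: 1; order 4: 1; order 7: 1; order 14: 1; order 28: 1.
Total: 1 + 1 + 1 + 1 + 1 + 1 = 6.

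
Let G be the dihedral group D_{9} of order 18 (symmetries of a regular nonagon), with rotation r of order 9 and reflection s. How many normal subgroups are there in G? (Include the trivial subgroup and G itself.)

4

G has 16 subgroups. Checking conjugation-invariance by order — order 1: 1/1 normal; order 2: 0/9 normal; order 3: 1/1 normal; order 6: 0/3 normal; order 9: 1/1 normal; order 18: 1/1 normal.
Total normal subgroups: 4.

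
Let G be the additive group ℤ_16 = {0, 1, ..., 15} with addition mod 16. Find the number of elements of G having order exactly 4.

2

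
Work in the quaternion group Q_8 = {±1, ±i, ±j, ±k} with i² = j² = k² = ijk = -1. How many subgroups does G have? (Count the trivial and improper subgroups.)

6

|G| = 8, so by Lagrange every subgroup order divides 8. Divisors: 1, 2, 4, 8.
Subgroups by order — order 1: 1; order 2: 1; order 4: 3; order 8: 1.
Total: 1 + 1 + 3 + 1 = 6.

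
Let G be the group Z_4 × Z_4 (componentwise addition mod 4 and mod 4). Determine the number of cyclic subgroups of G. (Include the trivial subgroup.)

A cyclic subgroup of order d is generated by each of its φ(d) elements of order d, so the cyclic subgroups of order d number (#elements of order d)/φ(d).
Cyclic subgroups by order — order 1: 1; order 2: 3; order 4: 6.
Total: 10.

10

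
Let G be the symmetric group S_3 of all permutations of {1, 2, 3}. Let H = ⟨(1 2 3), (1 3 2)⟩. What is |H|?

3

|⟨(1 2 3)⟩| = 3 and |⟨(1 3 2)⟩| = 3, so |H| is a multiple of lcm(3, 3) = 3 and divides |G| = 6.
Closing under the operation: H = {e, (1 2 3), (1 3 2)}, so |H| = 3.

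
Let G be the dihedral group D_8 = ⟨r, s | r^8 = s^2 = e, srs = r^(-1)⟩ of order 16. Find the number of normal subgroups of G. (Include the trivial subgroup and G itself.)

7

G has 19 subgroups. Checking conjugation-invariance by order — order 1: 1/1 normal; order 2: 1/9 normal; order 4: 1/5 normal; order 8: 3/3 normal; order 16: 1/1 normal.
Total normal subgroups: 7.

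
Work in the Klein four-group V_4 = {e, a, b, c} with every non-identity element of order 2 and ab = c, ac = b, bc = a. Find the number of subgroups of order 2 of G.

|G| = 4 and 2 | 4, so subgroups of order 2 are possible by Lagrange.
The subgroups of order 2 are: {e, a}; {e, b}; {e, c}.
So G has 3 subgroups of order 2.

3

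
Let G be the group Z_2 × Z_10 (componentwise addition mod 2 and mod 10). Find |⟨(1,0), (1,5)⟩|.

4

|⟨(1,0)⟩| = 2 and |⟨(1,5)⟩| = 2, so |H| is a multiple of lcm(2, 2) = 2 and divides |G| = 20.
Closing under the operation: H = {(0,0), (0,5), (1,0), (1,5)}, so |H| = 4.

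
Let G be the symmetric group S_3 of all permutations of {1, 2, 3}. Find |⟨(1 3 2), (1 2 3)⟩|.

3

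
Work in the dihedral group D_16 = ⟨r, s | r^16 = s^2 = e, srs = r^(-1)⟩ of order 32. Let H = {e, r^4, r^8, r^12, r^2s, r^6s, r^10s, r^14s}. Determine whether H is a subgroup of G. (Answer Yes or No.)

Yes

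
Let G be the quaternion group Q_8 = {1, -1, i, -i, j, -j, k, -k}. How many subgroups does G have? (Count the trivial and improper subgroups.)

6

|G| = 8, so by Lagrange every subgroup order divides 8. Divisors: 1, 2, 4, 8.
Subgroups by order — order 1: 1; order 2: 1; order 4: 3; order 8: 1.
Total: 1 + 1 + 3 + 1 = 6.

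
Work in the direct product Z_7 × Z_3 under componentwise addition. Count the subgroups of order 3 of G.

|G| = 21 and 3 | 21, so subgroups of order 3 are possible by Lagrange.
The subgroups of order 3 are: {(0,0), (0,1), (0,2)}.
So G has 1 subgroup of order 3.

1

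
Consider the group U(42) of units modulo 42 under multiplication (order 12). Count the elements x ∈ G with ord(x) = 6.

The elements of order 6 are: 5, 11, 17, 19, 23, 31.
That's 6.

6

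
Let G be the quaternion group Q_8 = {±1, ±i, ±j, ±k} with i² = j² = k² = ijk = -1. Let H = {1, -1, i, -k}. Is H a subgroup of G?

-k ∈ H but its inverse k ∉ H, so H is not a subgroup.

No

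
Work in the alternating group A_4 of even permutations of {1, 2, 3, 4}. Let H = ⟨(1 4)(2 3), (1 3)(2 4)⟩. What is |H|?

|⟨(1 4)(2 3)⟩| = 2 and |⟨(1 3)(2 4)⟩| = 2, so |H| is a multiple of lcm(2, 2) = 2 and divides |G| = 12.
Closing under the operation: H = {e, (1 2)(3 4), (1 3)(2 4), (1 4)(2 3)}, so |H| = 4.

4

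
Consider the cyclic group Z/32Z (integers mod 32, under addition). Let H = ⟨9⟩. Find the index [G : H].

1

|⟨9⟩| = 32 and |G| = 32.
By Lagrange, [G : H] = |G|/|H| = 32/32 = 1.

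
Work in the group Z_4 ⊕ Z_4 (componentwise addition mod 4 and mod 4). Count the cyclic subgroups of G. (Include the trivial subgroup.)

Group the elements of G by the cyclic subgroup they generate; each cyclic subgroup of order d accounts for φ(d) elements.
Cyclic subgroups by order — order 1: 1; order 2: 3; order 4: 6.
Total: 10.

10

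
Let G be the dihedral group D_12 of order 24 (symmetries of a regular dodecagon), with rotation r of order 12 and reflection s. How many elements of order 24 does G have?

No element of G has order 24 (even though 24 | 24).

0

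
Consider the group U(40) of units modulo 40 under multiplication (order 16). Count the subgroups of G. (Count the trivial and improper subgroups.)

27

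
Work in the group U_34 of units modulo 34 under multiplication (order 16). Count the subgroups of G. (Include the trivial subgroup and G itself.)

|G| = 16, so by Lagrange every subgroup order divides 16. Divisors: 1, 2, 4, 8, 16.
Subgroups by order — order 1: 1; order 2: 1; order 4: 1; order 8: 1; order 16: 1.
Total: 1 + 1 + 1 + 1 + 1 = 5.

5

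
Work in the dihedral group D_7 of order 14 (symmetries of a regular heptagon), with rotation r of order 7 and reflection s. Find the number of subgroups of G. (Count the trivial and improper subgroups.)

10

|G| = 14, so by Lagrange every subgroup order divides 14. Divisors: 1, 2, 7, 14.
Subgroups by order — order 1: 1; order 2: 7; order 7: 1; order 14: 1.
Total: 1 + 7 + 1 + 1 = 10.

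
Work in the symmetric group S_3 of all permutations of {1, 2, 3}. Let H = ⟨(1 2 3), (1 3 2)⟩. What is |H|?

3

|⟨(1 2 3)⟩| = 3 and |⟨(1 3 2)⟩| = 3, so |H| is a multiple of lcm(3, 3) = 3 and divides |G| = 6.
Closing under the operation: H = {e, (1 2 3), (1 3 2)}, so |H| = 3.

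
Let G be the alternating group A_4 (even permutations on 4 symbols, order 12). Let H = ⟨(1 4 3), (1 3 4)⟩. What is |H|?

|⟨(1 4 3)⟩| = 3 and |⟨(1 3 4)⟩| = 3, so |H| is a multiple of lcm(3, 3) = 3 and divides |G| = 12.
Closing under the operation: H = {e, (1 3 4), (1 4 3)}, so |H| = 3.

3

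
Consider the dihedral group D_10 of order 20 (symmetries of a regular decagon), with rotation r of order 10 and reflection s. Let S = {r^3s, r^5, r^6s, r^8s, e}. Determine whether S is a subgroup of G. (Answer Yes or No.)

No

Closure fails: r^5 · r^6s = rs ∉ S. So S is not a subgroup.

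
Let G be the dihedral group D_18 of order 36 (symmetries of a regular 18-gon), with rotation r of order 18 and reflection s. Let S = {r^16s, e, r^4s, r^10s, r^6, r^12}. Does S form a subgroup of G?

Yes

|S| = 6 divides |G| = 36, consistent with Lagrange.
S contains the identity, every element's inverse is in S, and S is closed under ·: it is a subgroup.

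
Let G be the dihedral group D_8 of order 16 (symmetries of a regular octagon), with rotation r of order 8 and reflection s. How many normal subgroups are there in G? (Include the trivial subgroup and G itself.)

G has 19 subgroups. Checking conjugation-invariance by order — order 1: 1/1 normal; order 2: 1/9 normal; order 4: 1/5 normal; order 8: 3/3 normal; order 16: 1/1 normal.
Total normal subgroups: 7.

7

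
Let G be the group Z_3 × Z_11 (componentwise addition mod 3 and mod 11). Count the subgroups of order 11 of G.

|G| = 33 and 11 | 33, so subgroups of order 11 are possible by Lagrange.
The subgroups of order 11 are: {(0,0), (0,1), (0,2), (0,3), (0,4), (0,5), (0,6), (0,7), (0,8), (0,9), (0,10)}.
So G has 1 subgroup of order 11.

1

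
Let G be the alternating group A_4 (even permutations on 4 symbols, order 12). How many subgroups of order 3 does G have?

4

|G| = 12 and 3 | 12, so subgroups of order 3 are possible by Lagrange.
The subgroups of order 3 are: {e, (1 2 3), (1 3 2)}; {e, (1 2 4), (1 4 2)}; {e, (1 3 4), (1 4 3)}; {e, (2 3 4), (2 4 3)}.
So G has 4 subgroups of order 3.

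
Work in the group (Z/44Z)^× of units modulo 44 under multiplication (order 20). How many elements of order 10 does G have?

Enumerating element orders in G gives 12 elements of order 10.

12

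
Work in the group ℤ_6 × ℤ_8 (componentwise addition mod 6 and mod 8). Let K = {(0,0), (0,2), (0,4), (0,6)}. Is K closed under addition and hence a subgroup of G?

Yes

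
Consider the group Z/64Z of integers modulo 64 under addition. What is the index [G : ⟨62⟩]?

2

|⟨62⟩| = 32 and |G| = 64.
By Lagrange, [G : H] = |G|/|H| = 64/32 = 2.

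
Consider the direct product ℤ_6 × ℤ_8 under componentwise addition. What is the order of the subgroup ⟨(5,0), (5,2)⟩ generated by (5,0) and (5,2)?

24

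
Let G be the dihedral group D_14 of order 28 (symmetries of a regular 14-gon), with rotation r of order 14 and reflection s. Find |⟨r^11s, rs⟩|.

|⟨r^11s⟩| = 2 and |⟨rs⟩| = 2, so |H| is a multiple of lcm(2, 2) = 2 and divides |G| = 28.
Closing under the operation: H = {e, r^2, r^4, r^6, r^8, r^10, r^12, rs, r^3s, r^5s, r^7s, r^9s, r^11s, r^13s}, so |H| = 14.

14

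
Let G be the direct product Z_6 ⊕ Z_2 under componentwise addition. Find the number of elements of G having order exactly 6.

An element (a,b) has order lcm(ord(a), ord(b)); count pairs with lcm equal to 6.
Enumerating gives 6 such elements.

6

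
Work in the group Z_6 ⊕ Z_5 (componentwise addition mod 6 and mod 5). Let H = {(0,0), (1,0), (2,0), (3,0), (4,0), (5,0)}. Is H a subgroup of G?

Yes

|H| = 6 divides |G| = 30, consistent with Lagrange.
H contains the identity, every element's inverse is in H, and H is closed under +: it is a subgroup.
In fact H = ⟨(5,0)⟩.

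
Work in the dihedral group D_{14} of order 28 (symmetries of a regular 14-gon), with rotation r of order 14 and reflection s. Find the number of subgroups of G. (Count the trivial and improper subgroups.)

|G| = 28, so by Lagrange every subgroup order divides 28. Divisors: 1, 2, 4, 7, 14, 28.
Subgroups by order — order 1: 1; order 2: 15; order 4: 7; order 7: 1; order 14: 3; order 28: 1.
Total: 1 + 15 + 7 + 1 + 3 + 1 = 28.

28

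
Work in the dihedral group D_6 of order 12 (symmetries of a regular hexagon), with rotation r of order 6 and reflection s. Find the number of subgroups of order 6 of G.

|G| = 12 and 6 | 12, so subgroups of order 6 are possible by Lagrange.
The subgroups of order 6 are: {e, r, r^2, r^3, r^4, r^5}; {e, r^2, r^4, s, r^2s, r^4s}; {e, r^2, r^4, rs, r^3s, r^5s}.
So G has 3 subgroups of order 6.

3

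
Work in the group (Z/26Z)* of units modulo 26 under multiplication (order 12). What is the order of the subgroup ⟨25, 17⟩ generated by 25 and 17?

|⟨25⟩| = 2 and |⟨17⟩| = 6, so |H| is a multiple of lcm(2, 6) = 6 and divides |G| = 12.
Closing under the operation: H = {1, 3, 9, 17, 23, 25}, so |H| = 6.

6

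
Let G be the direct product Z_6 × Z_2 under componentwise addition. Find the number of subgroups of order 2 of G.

|G| = 12 and 2 | 12, so subgroups of order 2 are possible by Lagrange.
The subgroups of order 2 are: {(0,0), (0,1)}; {(0,0), (3,0)}; {(0,0), (3,1)}.
So G has 3 subgroups of order 2.

3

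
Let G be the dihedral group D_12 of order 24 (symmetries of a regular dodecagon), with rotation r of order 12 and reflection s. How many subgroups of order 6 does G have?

|G| = 24 and 6 | 24, so subgroups of order 6 are possible by Lagrange.
The subgroups of order 6 are: {e, r^2, r^4, r^6, r^8, r^10}; {e, r^4, r^8, r^2s, r^6s, r^10s}; {e, r^4, r^8, r^3s, r^7s, r^11s}; {e, r^4, r^8, s, r^4s, r^8s}; … (5 in all).
So G has 5 subgroups of order 6.

5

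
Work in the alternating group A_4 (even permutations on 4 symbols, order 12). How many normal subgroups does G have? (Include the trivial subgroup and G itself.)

G has 10 subgroups. Checking conjugation-invariance by order — order 1: 1/1 normal; order 2: 0/3 normal; order 3: 0/4 normal; order 4: 1/1 normal; order 12: 1/1 normal.
Total normal subgroups: 3.

3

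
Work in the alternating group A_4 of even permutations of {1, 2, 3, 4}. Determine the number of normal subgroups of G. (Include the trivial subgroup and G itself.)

3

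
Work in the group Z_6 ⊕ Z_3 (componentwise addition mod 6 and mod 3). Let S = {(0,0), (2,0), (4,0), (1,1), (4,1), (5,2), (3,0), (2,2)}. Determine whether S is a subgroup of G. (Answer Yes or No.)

No

|S| = 8 does not divide |G| = 18, so by Lagrange S is not a subgroup.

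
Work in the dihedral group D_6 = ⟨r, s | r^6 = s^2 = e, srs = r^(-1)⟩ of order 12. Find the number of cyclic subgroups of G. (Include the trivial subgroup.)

Each element a generates a cyclic subgroup ⟨a⟩; distinct elements may generate the same one (a cyclic group of order d has φ(d) generators).
Cyclic subgroups by order — order 1: 1; order 2: 7; order 3: 1; order 6: 1.
Total: 10.

10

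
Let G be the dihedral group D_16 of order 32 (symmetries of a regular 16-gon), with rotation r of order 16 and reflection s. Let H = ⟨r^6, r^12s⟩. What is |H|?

|⟨r^6⟩| = 8 and |⟨r^12s⟩| = 2, so |H| is a multiple of lcm(8, 2) = 8 and divides |G| = 32.
Closing under the operation: H = {e, r^2, r^4, r^6, r^8, r^10, r^12, r^14, s, r^2s, r^4s, r^6s, r^8s, r^10s, r^12s, r^14s}, so |H| = 16.

16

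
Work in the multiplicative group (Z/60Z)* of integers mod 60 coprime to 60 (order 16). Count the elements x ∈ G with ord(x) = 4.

The elements of order 4 are: 7, 13, 17, 23, 37, 43, 47, 53.
That's 8.

8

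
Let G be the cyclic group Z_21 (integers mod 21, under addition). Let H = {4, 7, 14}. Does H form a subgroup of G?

No

The identity 0 ∉ H, so H is not a subgroup.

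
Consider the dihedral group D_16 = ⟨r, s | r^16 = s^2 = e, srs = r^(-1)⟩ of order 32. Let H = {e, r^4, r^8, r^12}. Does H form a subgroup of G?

Yes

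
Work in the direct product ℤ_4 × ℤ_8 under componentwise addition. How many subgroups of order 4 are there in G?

7

|G| = 32 and 4 | 32, so subgroups of order 4 are possible by Lagrange.
The subgroups of order 4 are: {(0,0), (0,2), (0,4), (0,6)}; {(0,0), (0,4), (2,0), (2,4)}; {(0,0), (0,4), (2,2), (2,6)}; {(0,0), (1,0), (2,0), (3,0)}; … (7 in all).
So G has 7 subgroups of order 4.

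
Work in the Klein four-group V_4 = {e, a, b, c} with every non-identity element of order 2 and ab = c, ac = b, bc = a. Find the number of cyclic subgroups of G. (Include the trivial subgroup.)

4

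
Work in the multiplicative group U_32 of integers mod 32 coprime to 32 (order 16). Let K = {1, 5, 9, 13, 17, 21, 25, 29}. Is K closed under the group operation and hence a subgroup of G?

|K| = 8 divides |G| = 16, consistent with Lagrange.
K contains the identity, every element's inverse is in K, and K is closed under ·: it is a subgroup.
In fact K = ⟨5⟩.

Yes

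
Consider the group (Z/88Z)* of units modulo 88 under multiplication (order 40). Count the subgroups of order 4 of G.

|G| = 40 and 4 | 40, so subgroups of order 4 are possible by Lagrange.
The subgroups of order 4 are: {1, 21, 23, 43}; {1, 21, 45, 65}; {1, 21, 67, 87}; {1, 23, 45, 67}; … (7 in all).
So G has 7 subgroups of order 4.

7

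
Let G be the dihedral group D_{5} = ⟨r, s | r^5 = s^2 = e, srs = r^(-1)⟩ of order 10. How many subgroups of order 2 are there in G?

5

|G| = 10 and 2 | 10, so subgroups of order 2 are possible by Lagrange.
The subgroups of order 2 are: {e, r^2s}; {e, r^3s}; {e, r^4s}; {e, rs}; … (5 in all).
So G has 5 subgroups of order 2.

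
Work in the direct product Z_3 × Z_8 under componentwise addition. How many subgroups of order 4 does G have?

1

|G| = 24 and 4 | 24, so subgroups of order 4 are possible by Lagrange.
The subgroups of order 4 are: {(0,0), (0,2), (0,4), (0,6)}.
So G has 1 subgroup of order 4.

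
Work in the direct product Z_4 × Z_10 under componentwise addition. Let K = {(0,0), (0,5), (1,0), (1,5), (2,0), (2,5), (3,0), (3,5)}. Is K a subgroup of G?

|K| = 8 divides |G| = 40, consistent with Lagrange.
K contains the identity, every element's inverse is in K, and K is closed under +: it is a subgroup.

Yes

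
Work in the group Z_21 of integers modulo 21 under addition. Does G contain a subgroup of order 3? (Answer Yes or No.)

Yes

3 | 21. A subgroup of order 3 is {0, 7, 14}.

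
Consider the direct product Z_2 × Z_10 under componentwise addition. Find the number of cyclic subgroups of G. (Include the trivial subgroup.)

8

A cyclic subgroup of order d is generated by each of its φ(d) elements of order d, so the cyclic subgroups of order d number (#elements of order d)/φ(d).
Cyclic subgroups by order — order 1: 1; order 2: 3; order 5: 1; order 10: 3.
Total: 8.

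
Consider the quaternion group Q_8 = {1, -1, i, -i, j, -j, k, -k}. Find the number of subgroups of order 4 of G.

|G| = 8 and 4 | 8, so subgroups of order 4 are possible by Lagrange.
The subgroups of order 4 are: {1, -1, i, -i}; {1, -1, j, -j}; {1, -1, k, -k}.
So G has 3 subgroups of order 4.

3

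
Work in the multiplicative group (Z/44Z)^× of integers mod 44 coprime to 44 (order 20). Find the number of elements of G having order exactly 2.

3

The elements of order 2 are: 21, 23, 43.
That's 3.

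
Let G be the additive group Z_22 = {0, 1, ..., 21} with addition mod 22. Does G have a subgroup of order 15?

No

15 does not divide |G| = 22, so by Lagrange no subgroup of order 15 exists.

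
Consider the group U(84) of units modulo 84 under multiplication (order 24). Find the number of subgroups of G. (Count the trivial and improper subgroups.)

|G| = 24, so by Lagrange every subgroup order divides 24. Divisors: 1, 2, 3, 4, 6, 8, 12, 24.
Subgroups by order — order 1: 1; order 2: 7; order 3: 1; order 4: 7; order 6: 7; order 8: 1; order 12: 7; order 24: 1.
Total: 1 + 7 + 1 + 7 + 7 + 1 + 7 + 1 = 32.

32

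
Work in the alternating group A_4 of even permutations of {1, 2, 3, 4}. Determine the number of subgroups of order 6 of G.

|G| = 12 and 6 | 12, so subgroups of order 6 are possible by Lagrange.
Checking all subgroups of G, none has order 6.
So G has 0 subgroups of order 6.

0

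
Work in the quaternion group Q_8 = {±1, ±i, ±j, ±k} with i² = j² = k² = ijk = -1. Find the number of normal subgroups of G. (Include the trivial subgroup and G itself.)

6

G has 6 subgroups. Checking conjugation-invariance by order — order 1: 1/1 normal; order 2: 1/1 normal; order 4: 3/3 normal; order 8: 1/1 normal.
Total normal subgroups: 6.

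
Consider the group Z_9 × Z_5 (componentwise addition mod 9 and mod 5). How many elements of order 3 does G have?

An element (a,b) has order lcm(ord(a), ord(b)); count pairs with lcm equal to 3.
Enumerating gives 2 such elements.

2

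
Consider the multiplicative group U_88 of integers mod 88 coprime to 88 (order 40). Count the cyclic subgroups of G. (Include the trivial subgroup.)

16

Group the elements of G by the cyclic subgroup they generate; each cyclic subgroup of order d accounts for φ(d) elements.
Cyclic subgroups by order — order 1: 1; order 2: 7; order 5: 1; order 10: 7.
Total: 16.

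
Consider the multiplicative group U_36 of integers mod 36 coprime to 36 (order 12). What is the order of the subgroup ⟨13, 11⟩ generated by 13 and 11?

|⟨13⟩| = 3 and |⟨11⟩| = 6, so |H| is a multiple of lcm(3, 6) = 6 and divides |G| = 12.
Closing under the operation: H = {1, 11, 13, 23, 25, 35}, so |H| = 6.

6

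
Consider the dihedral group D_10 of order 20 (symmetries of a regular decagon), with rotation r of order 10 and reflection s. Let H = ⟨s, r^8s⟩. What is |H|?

|⟨s⟩| = 2 and |⟨r^8s⟩| = 2, so |H| is a multiple of lcm(2, 2) = 2 and divides |G| = 20.
Closing under the operation: H = {e, r^2, r^4, r^6, r^8, s, r^2s, r^4s, r^6s, r^8s}, so |H| = 10.

10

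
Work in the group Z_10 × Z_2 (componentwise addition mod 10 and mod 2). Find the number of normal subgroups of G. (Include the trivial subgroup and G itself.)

10

G is abelian, so every subgroup is normal.
G has 10 subgroups in total, hence 10 normal subgroups.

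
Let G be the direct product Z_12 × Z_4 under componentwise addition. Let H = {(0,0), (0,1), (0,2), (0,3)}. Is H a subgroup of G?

|H| = 4 divides |G| = 48, consistent with Lagrange.
H contains the identity, every element's inverse is in H, and H is closed under +: it is a subgroup.
In fact H = ⟨(0,1)⟩.

Yes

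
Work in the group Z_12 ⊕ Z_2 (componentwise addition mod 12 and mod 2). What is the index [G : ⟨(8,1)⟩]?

|⟨(8,1)⟩| = 6 and |G| = 24.
By Lagrange, [G : H] = |G|/|H| = 24/6 = 4.

4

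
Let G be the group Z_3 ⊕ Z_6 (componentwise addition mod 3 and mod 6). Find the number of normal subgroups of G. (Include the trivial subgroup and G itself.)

12

G is abelian, so every subgroup is normal.
G has 12 subgroups in total, hence 12 normal subgroups.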